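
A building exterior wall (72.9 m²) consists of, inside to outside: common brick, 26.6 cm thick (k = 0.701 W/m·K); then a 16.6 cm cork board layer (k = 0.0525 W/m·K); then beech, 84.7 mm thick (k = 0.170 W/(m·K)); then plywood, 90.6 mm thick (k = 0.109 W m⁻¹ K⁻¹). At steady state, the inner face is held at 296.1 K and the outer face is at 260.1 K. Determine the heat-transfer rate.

Series thermal resistances, inner to outer:
  R_common brick = L/(kA) = 0.266/(0.701·72.9) = 0.005205 K/W
  R_cork board = L/(kA) = 0.166/(0.0525·72.9) = 0.04337 K/W
  R_beech = L/(kA) = 0.0847/(0.170·72.9) = 0.006835 K/W
  R_plywood = L/(kA) = 0.0906/(0.109·72.9) = 0.01140 K/W
ΣR = 0.005205 + 0.04337 + 0.006835 + 0.01140 = 0.06681 K/W
Q = ΔT/ΣR = (296.1 K − 260.1 K)/0.06681 = 539 W

Q = 539 W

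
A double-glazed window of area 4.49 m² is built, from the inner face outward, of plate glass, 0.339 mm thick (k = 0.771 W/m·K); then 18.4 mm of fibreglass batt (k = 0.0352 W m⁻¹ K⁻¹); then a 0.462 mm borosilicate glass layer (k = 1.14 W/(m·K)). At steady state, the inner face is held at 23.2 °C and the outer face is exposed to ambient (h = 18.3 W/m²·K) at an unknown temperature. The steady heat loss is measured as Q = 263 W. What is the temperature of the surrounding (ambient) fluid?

T_out = -10.7 °C

Series resistances:
  R_plate glass = L/(kA) = 3.39×10^-4/(0.771·4.49) = 9.793×10^-5 K/W
  R_fibreglass batt = L/(kA) = 0.0184/(0.0352·4.49) = 0.1164 K/W
  R_borosilicate glass = L/(kA) = 4.62×10^-4/(1.14·4.49) = 9.026×10^-5 K/W
  R_conv,out = 1/(hA) = 1/(18.3·4.49) = 0.01217 K/W
ΣR = 0.1288 K/W
ΔT = Q·ΣR = 263 × 0.1288 = 33.87 K
Heat flows outward, so T_out = T_in − ΔT = 23.2 − 33.87 = -10.7 °C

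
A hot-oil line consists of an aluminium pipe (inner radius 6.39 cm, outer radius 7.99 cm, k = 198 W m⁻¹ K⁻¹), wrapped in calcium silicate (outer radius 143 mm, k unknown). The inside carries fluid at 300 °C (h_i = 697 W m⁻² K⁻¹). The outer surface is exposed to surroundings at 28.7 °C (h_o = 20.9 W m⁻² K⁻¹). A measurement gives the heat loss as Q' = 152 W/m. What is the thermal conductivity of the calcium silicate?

k = 0.0536 W/m·K

ΣR = ΔT/Q' = |300 − 28.7|/152 = 1.785 m·K/W
Known resistances:
  R'_conv,in = 1/(2πr h) = 1/(2π·0.0639·697) = 0.003573 m·K/W
  R'_aluminium = ln(0.0799/0.0639)/(2πk) = 0.2235/(2π·198) = 1.796×10^-4 m·K/W
  R'_conv,out = 1/(2πr h) = 1/(2π·0.143·20.9) = 0.05325 m·K/W
R_calcium silicate = ΣR − ΣR_known = 1.785 − 0.05700 = 1.728 m·K/W
ln(r₂/r₁)/(2πk) = 1.728 ⇒ k = 0.5821/(2π·1.728) = 0.0536 W/m·K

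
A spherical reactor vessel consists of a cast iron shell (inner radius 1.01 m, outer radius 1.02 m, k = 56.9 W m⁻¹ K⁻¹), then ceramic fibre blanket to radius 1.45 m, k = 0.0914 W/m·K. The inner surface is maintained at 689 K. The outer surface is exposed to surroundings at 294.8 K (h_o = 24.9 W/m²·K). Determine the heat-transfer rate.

Q = 1550 W

Resistance network (inner→outer):
  R_cast iron = (1/1.01 − 1/1.02)/(4πk) = 0.009707/(4π·56.9) = 1.358×10^-5 K/W
  R_ceramic fibre blanket = (1/1.02 − 1/1.45)/(4πk) = 0.2907/(4π·0.0914) = 0.2531 K/W
  R_conv,out = 1/(4πr²h) = 1/(4π·1.45²·24.9) = 0.001520 K/W
ΣR = 1.358×10^-5 + 0.2531 + 0.001520 = 0.2546 K/W
Q = ΔT/ΣR = (689 K − 294.8 K)/0.2546 = 1550 W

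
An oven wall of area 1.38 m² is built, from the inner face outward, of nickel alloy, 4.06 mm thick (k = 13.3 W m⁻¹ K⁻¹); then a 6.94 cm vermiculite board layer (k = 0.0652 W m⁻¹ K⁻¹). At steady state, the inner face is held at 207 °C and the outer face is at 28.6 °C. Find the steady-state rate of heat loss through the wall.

Q = 231 W

Treat each layer as a resistance in series:
  R_nickel alloy = L/(kA) = 0.00406/(13.3·1.38) = 2.212×10^-4 K/W
  R_vermiculite board = L/(kA) = 0.0694/(0.0652·1.38) = 0.7713 K/W
ΣR = 2.212×10^-4 + 0.7713 = 0.7715 K/W
Q = ΔT/ΣR = (207 °C − 28.6 °C)/0.7715 = 231 W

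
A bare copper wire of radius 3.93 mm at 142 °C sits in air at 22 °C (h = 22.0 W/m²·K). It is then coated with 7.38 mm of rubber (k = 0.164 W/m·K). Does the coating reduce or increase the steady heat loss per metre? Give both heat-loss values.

Critical radius for a cylinder: r_cr = k/h = 0.00745 m = 0.745 cm.
Outer radius after coating: r₂ = 0.00393 + 0.00738 = 0.01131 m.
r₁ < r_cr < r₂: heat loss rises to a maximum at r_cr then falls. Whether the coating helps depends on whether Q(r₂) has dropped back below Q(r₁).
Bare: R = 1/(2πr₁h) = 1.841 m·K/W; Q = 120/1.841 = 65.2 W/m.
Coated: R = R_cond + R_conv = 1.665 m·K/W; Q = 120/1.665 = 72.1 W/m.

increases: 65.2 → 72.1 W/m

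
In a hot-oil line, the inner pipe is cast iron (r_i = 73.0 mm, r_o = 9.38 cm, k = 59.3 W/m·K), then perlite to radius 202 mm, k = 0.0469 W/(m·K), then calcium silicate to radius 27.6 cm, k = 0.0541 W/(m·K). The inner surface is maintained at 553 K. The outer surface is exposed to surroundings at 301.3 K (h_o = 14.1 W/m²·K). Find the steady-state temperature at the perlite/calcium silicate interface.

T = 369.1 K

Treat each layer as a resistance in series:
  R'_cast iron = ln(0.0938/0.0730)/(2πk) = 0.2507/(2π·59.3) = 6.729×10^-4 m·K/W
  R'_perlite = ln(0.202/0.0938)/(2πk) = 0.7671/(2π·0.0469) = 2.603 m·K/W
  R'_calcium silicate = ln(0.276/0.202)/(2πk) = 0.3121/(2π·0.0541) = 0.9183 m·K/W
  R'_conv,out = 1/(2πr h) = 1/(2π·0.276·14.1) = 0.04090 m·K/W
ΣR = 6.729×10^-4 + 2.603 + 0.9183 + 0.04090 = 3.563 m·K/W
Q' = ΔT/ΣR = (553 K − 301.3 K)/3.563 = 70.64 W/m
From the inner boundary to the perlite/calcium silicate interface, ΣR_partial = 2.604 m·K/W.
T_interface = T_in − Q'·ΣR_partial = 553 K − (70.64)(2.604) = 369.1 K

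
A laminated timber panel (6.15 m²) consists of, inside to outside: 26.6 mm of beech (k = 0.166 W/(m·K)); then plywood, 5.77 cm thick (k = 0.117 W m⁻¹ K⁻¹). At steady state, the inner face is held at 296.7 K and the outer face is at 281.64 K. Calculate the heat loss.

Series thermal resistances, inner to outer:
  R_beech = L/(kA) = 0.0266/(0.166·6.15) = 0.02606 K/W
  R_plywood = L/(kA) = 0.0577/(0.117·6.15) = 0.08019 K/W
ΣR = 0.02606 + 0.08019 = 0.1062 K/W
Q = ΔT/ΣR = (296.7 K − 281.64 K)/0.1062 = 142 W

Q = 142 W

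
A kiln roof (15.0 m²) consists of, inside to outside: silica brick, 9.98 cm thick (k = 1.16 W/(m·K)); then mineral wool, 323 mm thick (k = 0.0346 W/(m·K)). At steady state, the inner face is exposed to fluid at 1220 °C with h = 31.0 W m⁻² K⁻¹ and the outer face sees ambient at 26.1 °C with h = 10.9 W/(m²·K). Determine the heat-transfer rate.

Resistance network (inner→outer):
  R_conv,in = 1/(hA) = 1/(31.0·15.0) = 0.002151 K/W
  R_silica brick = L/(kA) = 0.0998/(1.16·15.0) = 0.005736 K/W
  R_mineral wool = L/(kA) = 0.323/(0.0346·15.0) = 0.6224 K/W
  R_conv,out = 1/(hA) = 1/(10.9·15.0) = 0.006116 K/W
ΣR = 0.002151 + 0.005736 + 0.6224 + 0.006116 = 0.6364 K/W
Q = ΔT/ΣR = (1220 °C − 26.1 °C)/0.6364 = 1880 W

Q = 1880 W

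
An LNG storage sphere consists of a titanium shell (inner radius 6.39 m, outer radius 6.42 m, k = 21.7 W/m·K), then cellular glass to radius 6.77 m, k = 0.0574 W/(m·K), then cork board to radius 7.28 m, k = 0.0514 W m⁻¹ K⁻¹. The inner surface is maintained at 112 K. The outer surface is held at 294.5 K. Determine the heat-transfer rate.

Series thermal resistances, inner to outer:
  R_titanium = (1/6.39 − 1/6.42)/(4πk) = 7.313×10^-4/(4π·21.7) = 2.682×10^-6 K/W
  R_cellular glass = (1/6.42 − 1/6.77)/(4πk) = 0.008053/(4π·0.0574) = 0.01116 K/W
  R_cork board = (1/6.77 − 1/7.28)/(4πk) = 0.01035/(4π·0.0514) = 0.01602 K/W
ΣR = 2.682×10^-6 + 0.01116 + 0.01602 = 0.02718 K/W
Q = ΔT/ΣR = (112 K − 294.5 K)/0.02718 = -6710 W
(Negative Q ⇒ heat flows inward; heat gain = 6710 W.)

Q = 6.71 kW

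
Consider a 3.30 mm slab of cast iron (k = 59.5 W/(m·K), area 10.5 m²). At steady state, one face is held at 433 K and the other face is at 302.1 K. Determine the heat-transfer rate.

Q = kA·ΔT/L = 59.5 × 10.5 × |433 K − 302.1 K| / 0.00330 = 2.48×10^7 W

Q = 24800 kW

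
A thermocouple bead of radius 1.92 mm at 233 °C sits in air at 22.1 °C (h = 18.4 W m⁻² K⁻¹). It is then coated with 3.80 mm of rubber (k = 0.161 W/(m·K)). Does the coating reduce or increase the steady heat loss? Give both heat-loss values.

Critical radius for a sphere: r_cr = 2k/h = 0.0175 m = 1.75 cm.
Outer radius after coating: r₂ = 0.00192 + 0.00380 = 0.00572 m.
Since r₁ < r_cr and r₂ ≤ r_cr, the coating moves toward the maximum at r_cr — heat loss rises.
Bare: R = 1/(4πr₁²h) = 1173 K/W; Q = 210.9/1173 = 0.180 W.
Coated: R = R_cond + R_conv = 303.2 K/W; Q = 210.9/303.2 = 0.696 W.

increases: 0.180 → 0.696 W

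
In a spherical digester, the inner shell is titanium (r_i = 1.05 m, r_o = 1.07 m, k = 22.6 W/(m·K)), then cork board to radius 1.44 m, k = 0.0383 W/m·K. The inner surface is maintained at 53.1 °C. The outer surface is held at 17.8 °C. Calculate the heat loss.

Q = 70.7 W

Resistance network (inner→outer):
  R_titanium = (1/1.05 − 1/1.07)/(4πk) = 0.01780/(4π·22.6) = 6.268×10^-5 K/W
  R_cork board = (1/1.07 − 1/1.44)/(4πk) = 0.2401/(4π·0.0383) = 0.4989 K/W
ΣR = 6.268×10^-5 + 0.4989 = 0.4990 K/W
Q = ΔT/ΣR = (53.1 °C − 17.8 °C)/0.4990 = 70.7 W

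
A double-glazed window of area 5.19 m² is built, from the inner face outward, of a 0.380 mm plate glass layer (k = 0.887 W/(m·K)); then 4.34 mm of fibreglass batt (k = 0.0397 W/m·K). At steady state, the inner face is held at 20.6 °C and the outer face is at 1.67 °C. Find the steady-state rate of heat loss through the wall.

Q = 895 W

Resistance network (inner→outer):
  R_plate glass = L/(kA) = 3.80×10^-4/(0.887·5.19) = 8.255×10^-5 K/W
  R_fibreglass batt = L/(kA) = 0.00434/(0.0397·5.19) = 0.02106 K/W
ΣR = 8.255×10^-5 + 0.02106 = 0.02114 K/W
Q = ΔT/ΣR = (20.6 °C − 1.67 °C)/0.02114 = 895 W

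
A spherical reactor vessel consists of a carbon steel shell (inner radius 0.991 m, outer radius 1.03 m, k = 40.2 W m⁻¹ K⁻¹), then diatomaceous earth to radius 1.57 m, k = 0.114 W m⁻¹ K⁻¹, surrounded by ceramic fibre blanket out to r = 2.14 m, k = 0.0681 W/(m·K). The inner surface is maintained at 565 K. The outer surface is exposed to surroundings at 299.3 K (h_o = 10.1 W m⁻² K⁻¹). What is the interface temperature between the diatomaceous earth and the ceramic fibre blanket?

Resistance network (inner→outer):
  R_carbon steel = (1/0.991 − 1/1.03)/(4πk) = 0.03821/(4π·40.2) = 7.563×10^-5 K/W
  R_diatomaceous earth = (1/1.03 − 1/1.57)/(4πk) = 0.3339/(4π·0.114) = 0.2331 K/W
  R_ceramic fibre blanket = (1/1.57 − 1/2.14)/(4πk) = 0.1697/(4π·0.0681) = 0.1982 K/W
  R_conv,out = 1/(4πr²h) = 1/(4π·2.14²·10.1) = 0.001720 K/W
ΣR = 7.563×10^-5 + 0.2331 + 0.1982 + 0.001720 = 0.4331 K/W
Q = ΔT/ΣR = (565 K − 299.3 K)/0.4331 = 613.5 W
From the inner boundary to the diatomaceous earth/ceramic fibre blanket interface, ΣR_partial = 0.2332 K/W.
T_interface = T_in − Q·ΣR_partial = 565 K − (613.5)(0.2332) = 422 K

T = 422 K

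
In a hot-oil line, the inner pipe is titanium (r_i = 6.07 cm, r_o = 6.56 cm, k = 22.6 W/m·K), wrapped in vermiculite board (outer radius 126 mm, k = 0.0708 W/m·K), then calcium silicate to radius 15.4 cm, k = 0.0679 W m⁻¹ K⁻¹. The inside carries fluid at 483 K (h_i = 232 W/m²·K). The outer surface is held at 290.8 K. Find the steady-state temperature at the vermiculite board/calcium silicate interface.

T = 337.2 K

Treat each layer as a resistance in series:
  R'_conv,in = 1/(2πr h) = 1/(2π·0.0607·232) = 0.01130 m·K/W
  R'_titanium = ln(0.0656/0.0607)/(2πk) = 0.07763/(2π·22.6) = 5.467×10^-4 m·K/W
  R'_vermiculite board = ln(0.126/0.0656)/(2πk) = 0.6527/(2π·0.0708) = 1.467 m·K/W
  R'_calcium silicate = ln(0.154/0.126)/(2πk) = 0.2007/(2π·0.0679) = 0.4704 m·K/W
ΣR = 0.01130 + 5.467×10^-4 + 1.467 + 0.4704 = 1.949 m·K/W
Q' = ΔT/ΣR = (483 K − 290.8 K)/1.949 = 98.61 W/m
From the inner boundary to the vermiculite board/calcium silicate interface, ΣR_partial = 1.479 m·K/W.
T_interface = T_in − Q'·ΣR_partial = 483 K − (98.61)(1.479) = 337.2 K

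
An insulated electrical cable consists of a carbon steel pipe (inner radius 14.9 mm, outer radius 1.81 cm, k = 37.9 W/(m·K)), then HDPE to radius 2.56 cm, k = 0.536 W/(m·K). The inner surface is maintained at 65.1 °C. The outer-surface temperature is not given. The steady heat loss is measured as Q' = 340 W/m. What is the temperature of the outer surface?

T_out = 29.8 °C

Sum the resistances:
  R'_carbon steel = ln(0.0181/0.0149)/(2πk) = 0.1946/(2π·37.9) = 8.170×10^-4 m·K/W
  R'_HDPE = ln(0.0256/0.0181)/(2πk) = 0.3467/(2π·0.536) = 0.1029 m·K/W
ΣR = 0.1038 m·K/W
ΔT = Q'·ΣR = 340 × 0.1038 = 35.29 K
Heat flows outward, so T_out = T_in − ΔT = 65.1 − 35.29 = 29.8 °C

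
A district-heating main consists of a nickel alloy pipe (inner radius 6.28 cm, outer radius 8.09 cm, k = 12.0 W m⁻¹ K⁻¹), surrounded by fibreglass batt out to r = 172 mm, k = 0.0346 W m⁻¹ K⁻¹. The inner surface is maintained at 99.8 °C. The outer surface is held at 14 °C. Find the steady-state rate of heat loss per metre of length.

Q' = 24.7 W/m

Treat each layer as a resistance in series:
  R'_nickel alloy = ln(0.0809/0.0628)/(2πk) = 0.2533/(2π·12.0) = 0.003359 m·K/W
  R'_fibreglass batt = ln(0.172/0.0809)/(2πk) = 0.7543/(2π·0.0346) = 3.470 m·K/W
ΣR = 0.003359 + 3.470 = 3.473 m·K/W
Q' = ΔT/ΣR = (99.8 °C − 14 °C)/3.473 = 24.7 W/m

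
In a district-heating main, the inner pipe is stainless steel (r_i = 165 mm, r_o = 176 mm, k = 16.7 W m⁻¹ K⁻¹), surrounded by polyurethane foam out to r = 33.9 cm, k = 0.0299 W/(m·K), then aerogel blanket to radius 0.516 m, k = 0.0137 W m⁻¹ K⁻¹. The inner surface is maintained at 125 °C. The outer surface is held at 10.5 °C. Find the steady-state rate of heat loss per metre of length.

Q' = 13.7 W/m

Treat each layer as a resistance in series:
  R'_stainless steel = ln(0.176/0.165)/(2πk) = 0.06454/(2π·16.7) = 6.151×10^-4 m·K/W
  R'_polyurethane foam = ln(0.339/0.176)/(2πk) = 0.6555/(2π·0.0299) = 3.489 m·K/W
  R'_aerogel blanket = ln(0.516/0.339)/(2πk) = 0.4201/(2π·0.0137) = 4.880 m·K/W
ΣR = 6.151×10^-4 + 3.489 + 4.880 = 8.370 m·K/W
Q' = ΔT/ΣR = (125 °C − 10.5 °C)/8.370 = 13.7 W/m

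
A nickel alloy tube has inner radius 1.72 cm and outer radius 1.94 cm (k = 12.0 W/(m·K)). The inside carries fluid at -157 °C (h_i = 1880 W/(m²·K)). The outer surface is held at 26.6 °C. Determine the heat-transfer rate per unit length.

Treat each layer as a resistance in series:
  R'_conv,in = 1/(2πr h) = 1/(2π·0.0172·1880) = 0.004922 m·K/W
  R'_nickel alloy = ln(0.0194/0.0172)/(2πk) = 0.1204/(2π·12.0) = 0.001596 m·K/W
ΣR = 0.004922 + 0.001596 = 0.006518 m·K/W
Q' = ΔT/ΣR = (-157 °C − 26.6 °C)/0.006518 = -28200 W/m
(Negative Q' ⇒ heat flows inward; heat gain = 28200 W/m.)

Q' = 28200 W/m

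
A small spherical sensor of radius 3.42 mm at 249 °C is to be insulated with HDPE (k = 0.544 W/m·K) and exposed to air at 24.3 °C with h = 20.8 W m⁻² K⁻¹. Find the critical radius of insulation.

r_cr = 5.23 cm

For a sphere, r_cr = 2k_ins/h = 2·0.544/20.8 = 0.0523 m = 5.23 cm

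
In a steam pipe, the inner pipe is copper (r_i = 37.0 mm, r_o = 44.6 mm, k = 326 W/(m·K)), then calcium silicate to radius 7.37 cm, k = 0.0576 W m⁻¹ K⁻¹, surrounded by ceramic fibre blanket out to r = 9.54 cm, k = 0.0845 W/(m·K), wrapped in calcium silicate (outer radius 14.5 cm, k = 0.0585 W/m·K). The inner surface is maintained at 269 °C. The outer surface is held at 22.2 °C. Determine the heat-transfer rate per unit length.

Q' = 81.9 W/m

Treat each layer as a resistance in series:
  R'_copper = ln(0.0446/0.0370)/(2πk) = 0.1868/(2π·326) = 9.120×10^-5 m·K/W
  R'_calcium silicate = ln(0.0737/0.0446)/(2πk) = 0.5023/(2π·0.0576) = 1.388 m·K/W
  R'_ceramic fibre blanket = ln(0.0954/0.0737)/(2πk) = 0.2581/(2π·0.0845) = 0.4861 m·K/W
  R'_calcium silicate = ln(0.145/0.0954)/(2πk) = 0.4187/(2π·0.0585) = 1.139 m·K/W
ΣR = 9.120×10^-5 + 1.388 + 0.4861 + 1.139 = 3.013 m·K/W
Q' = ΔT/ΣR = (269 °C − 22.2 °C)/3.013 = 81.9 W/m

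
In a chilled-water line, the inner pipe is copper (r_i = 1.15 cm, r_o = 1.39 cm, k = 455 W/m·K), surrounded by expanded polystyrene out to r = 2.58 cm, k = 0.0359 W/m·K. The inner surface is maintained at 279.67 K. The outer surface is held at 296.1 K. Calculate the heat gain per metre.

Q' = 5.99 W/m

Resistance network (inner→outer):
  R'_copper = ln(0.0139/0.0115)/(2πk) = 0.1895/(2π·455) = 6.630×10^-5 m·K/W
  R'_expanded polystyrene = ln(0.0258/0.0139)/(2πk) = 0.6185/(2π·0.0359) = 2.742 m·K/W
ΣR = 6.630×10^-5 + 2.742 = 2.742 m·K/W
Q' = ΔT/ΣR = (279.67 K − 296.1 K)/2.742 = -5.99 W/m
(Negative Q' ⇒ heat flows inward; heat gain = 5.99 W/m.)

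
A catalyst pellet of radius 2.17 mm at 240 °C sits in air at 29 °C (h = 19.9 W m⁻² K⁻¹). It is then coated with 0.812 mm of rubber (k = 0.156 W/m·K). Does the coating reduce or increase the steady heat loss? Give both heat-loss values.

increases: 0.248 → 0.411 W

Critical radius for a sphere: r_cr = 2k/h = 0.0157 m = 1.57 cm.
Outer radius after coating: r₂ = 0.00217 + 8.12×10^-4 = 0.002982 m.
Since r₁ < r_cr and r₂ ≤ r_cr, the coating moves toward the maximum at r_cr — heat loss rises.
Bare: R = 1/(4πr₁²h) = 849.2 K/W; Q = 211/849.2 = 0.248 W.
Coated: R = R_cond + R_conv = 513.7 K/W; Q = 211/513.7 = 0.411 W.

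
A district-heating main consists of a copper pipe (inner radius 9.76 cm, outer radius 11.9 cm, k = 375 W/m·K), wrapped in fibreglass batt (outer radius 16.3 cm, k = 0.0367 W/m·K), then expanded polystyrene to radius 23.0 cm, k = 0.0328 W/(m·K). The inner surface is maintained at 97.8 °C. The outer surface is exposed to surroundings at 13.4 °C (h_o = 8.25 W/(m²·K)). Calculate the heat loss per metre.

Q' = 27.1 W/m

Treat each layer as a resistance in series:
  R'_copper = ln(0.119/0.0976)/(2πk) = 0.1982/(2π·375) = 8.414×10^-5 m·K/W
  R'_fibreglass batt = ln(0.163/0.119)/(2πk) = 0.3146/(2π·0.0367) = 1.364 m·K/W
  R'_expanded polystyrene = ln(0.230/0.163)/(2πk) = 0.3443/(2π·0.0328) = 1.671 m·K/W
  R'_conv,out = 1/(2πr h) = 1/(2π·0.230·8.25) = 0.08388 m·K/W
ΣR = 8.414×10^-5 + 1.364 + 1.671 + 0.08388 = 3.119 m·K/W
Q' = ΔT/ΣR = (97.8 °C − 13.4 °C)/3.119 = 27.1 W/m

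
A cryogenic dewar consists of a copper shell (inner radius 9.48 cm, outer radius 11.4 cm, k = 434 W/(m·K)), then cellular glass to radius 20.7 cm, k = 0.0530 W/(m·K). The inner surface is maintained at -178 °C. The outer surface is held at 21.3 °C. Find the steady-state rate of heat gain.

Series thermal resistances, inner to outer:
  R_copper = (1/0.0948 − 1/0.114)/(4πk) = 1.777/(4π·434) = 3.258×10^-4 K/W
  R_cellular glass = (1/0.114 − 1/0.207)/(4πk) = 3.941/(4π·0.0530) = 5.917 K/W
ΣR = 3.258×10^-4 + 5.917 = 5.917 K/W
Q = ΔT/ΣR = (-178 °C − 21.3 °C)/5.917 = -33.7 W
(Negative Q ⇒ heat flows inward; heat gain = 33.7 W.)

Q = 33.7 W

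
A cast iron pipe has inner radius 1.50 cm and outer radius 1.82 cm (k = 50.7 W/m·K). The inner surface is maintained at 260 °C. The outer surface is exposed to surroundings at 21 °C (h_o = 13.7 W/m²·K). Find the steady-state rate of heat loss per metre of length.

Series thermal resistances, inner to outer:
  R'_cast iron = ln(0.0182/0.0150)/(2πk) = 0.1934/(2π·50.7) = 6.070×10^-4 m·K/W
  R'_conv,out = 1/(2πr h) = 1/(2π·0.0182·13.7) = 0.6383 m·K/W
ΣR = 6.070×10^-4 + 0.6383 = 0.6389 m·K/W
Q' = ΔT/ΣR = (260 °C − 21 °C)/0.6389 = 374 W/m

Q' = 374 W/m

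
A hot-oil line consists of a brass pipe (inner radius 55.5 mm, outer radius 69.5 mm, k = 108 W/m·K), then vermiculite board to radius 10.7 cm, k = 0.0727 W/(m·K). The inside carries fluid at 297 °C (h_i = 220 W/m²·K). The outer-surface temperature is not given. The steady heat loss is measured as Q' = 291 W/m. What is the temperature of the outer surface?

T_out = 18.2 °C

Series resistances:
  R'_conv,in = 1/(2πr h) = 1/(2π·0.0555·220) = 0.01303 m·K/W
  R'_brass = ln(0.0695/0.0555)/(2πk) = 0.2249/(2π·108) = 3.315×10^-4 m·K/W
  R'_vermiculite board = ln(0.107/0.0695)/(2πk) = 0.4315/(2π·0.0727) = 0.9446 m·K/W
ΣR = 0.9580 m·K/W
ΔT = Q'·ΣR = 291 × 0.9580 = 278.8 K
Heat flows outward, so T_out = T_in − ΔT = 297 − 278.8 = 18.2 °C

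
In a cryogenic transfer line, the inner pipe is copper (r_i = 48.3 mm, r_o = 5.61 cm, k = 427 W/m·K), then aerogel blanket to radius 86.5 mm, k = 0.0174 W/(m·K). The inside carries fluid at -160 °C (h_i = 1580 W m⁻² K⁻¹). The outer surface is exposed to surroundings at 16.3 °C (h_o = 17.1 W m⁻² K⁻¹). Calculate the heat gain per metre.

Q' = 43.3 W/m

Resistance network (inner→outer):
  R'_conv,in = 1/(2πr h) = 1/(2π·0.0483·1580) = 0.002086 m·K/W
  R'_copper = ln(0.0561/0.0483)/(2πk) = 0.1497/(2π·427) = 5.580×10^-5 m·K/W
  R'_aerogel blanket = ln(0.0865/0.0561)/(2πk) = 0.4330/(2π·0.0174) = 3.961 m·K/W
  R'_conv,out = 1/(2πr h) = 1/(2π·0.0865·17.1) = 0.1076 m·K/W
ΣR = 0.002086 + 5.580×10^-5 + 3.961 + 0.1076 = 4.071 m·K/W
Q' = ΔT/ΣR = (-160 °C − 16.3 °C)/4.071 = -43.3 W/m
(Negative Q' ⇒ heat flows inward; heat gain = 43.3 W/m.)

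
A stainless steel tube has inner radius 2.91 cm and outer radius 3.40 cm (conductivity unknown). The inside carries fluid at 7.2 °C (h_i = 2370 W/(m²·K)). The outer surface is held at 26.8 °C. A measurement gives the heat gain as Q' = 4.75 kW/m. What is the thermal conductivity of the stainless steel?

k = 13.6 W/m·K

ΣR = ΔT/Q' = |7.2 − 26.8|/4750 = 0.004126 m·K/W
Known resistances:
  R'_conv,in = 1/(2πr h) = 1/(2π·0.0291·2370) = 0.002308 m·K/W
R_stainless steel = ΣR − ΣR_known = 0.004126 − 0.002308 = 0.001818 m·K/W
ln(r₂/r₁)/(2πk) = 0.001818 ⇒ k = 0.1556/(2π·0.001818) = 13.6 W/m·K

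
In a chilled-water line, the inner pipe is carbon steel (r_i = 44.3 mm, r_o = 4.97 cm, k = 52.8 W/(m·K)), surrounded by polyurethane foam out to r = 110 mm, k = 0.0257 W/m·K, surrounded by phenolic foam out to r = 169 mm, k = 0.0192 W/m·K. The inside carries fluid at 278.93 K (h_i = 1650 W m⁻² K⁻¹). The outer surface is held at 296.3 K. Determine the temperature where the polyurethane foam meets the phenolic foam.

Resistance network (inner→outer):
  R'_conv,in = 1/(2πr h) = 1/(2π·0.0443·1650) = 0.002177 m·K/W
  R'_carbon steel = ln(0.0497/0.0443)/(2πk) = 0.1150/(2π·52.8) = 3.467×10^-4 m·K/W
  R'_polyurethane foam = ln(0.110/0.0497)/(2πk) = 0.7945/(2π·0.0257) = 4.920 m·K/W
  R'_phenolic foam = ln(0.169/0.110)/(2πk) = 0.4294/(2π·0.0192) = 3.560 m·K/W
ΣR = 0.002177 + 3.467×10^-4 + 4.920 + 3.560 = 8.483 m·K/W
Q' = ΔT/ΣR = (278.93 K − 296.3 K)/8.483 = -2.048 W/m
From the inner boundary to the polyurethane foam/phenolic foam interface, ΣR_partial = 4.923 m·K/W.
T_interface = T_in − Q'·ΣR_partial = 278.93 K − (-2.048)(4.923) = 289.0 K

T = 289.0 K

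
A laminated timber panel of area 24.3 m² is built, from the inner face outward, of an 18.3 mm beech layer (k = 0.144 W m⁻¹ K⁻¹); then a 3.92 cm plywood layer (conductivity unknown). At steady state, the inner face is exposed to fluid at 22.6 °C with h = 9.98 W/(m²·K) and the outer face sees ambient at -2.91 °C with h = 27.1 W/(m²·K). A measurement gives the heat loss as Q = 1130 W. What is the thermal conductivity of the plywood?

ΣR = ΔT/Q = |22.6 − -2.91|/1130 = 0.02258 K/W
Known resistances:
  R_conv,in = 1/(hA) = 1/(9.98·24.3) = 0.004123 K/W
  R_beech = L/(kA) = 0.0183/(0.144·24.3) = 0.005230 K/W
  R_conv,out = 1/(hA) = 1/(27.1·24.3) = 0.001519 K/W
R_plywood = ΣR − ΣR_known = 0.02258 − 0.01087 = 0.01171 K/W
L/(kA) = 0.01171 ⇒ k = 0.0392/(0.01171·24.3) = 0.138 W/m·K

k = 0.138 W/m·K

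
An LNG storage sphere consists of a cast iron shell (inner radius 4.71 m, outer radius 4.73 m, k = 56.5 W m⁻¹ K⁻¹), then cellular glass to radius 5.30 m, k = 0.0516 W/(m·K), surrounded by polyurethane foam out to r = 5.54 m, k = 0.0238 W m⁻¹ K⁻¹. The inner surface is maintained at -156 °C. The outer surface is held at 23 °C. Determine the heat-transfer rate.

Q = 2.87 kW

Series thermal resistances, inner to outer:
  R_cast iron = (1/4.71 − 1/4.73)/(4πk) = 8.977×10^-4/(4π·56.5) = 1.264×10^-6 K/W
  R_cellular glass = (1/4.73 − 1/5.30)/(4πk) = 0.02274/(4π·0.0516) = 0.03507 K/W
  R_polyurethane foam = (1/5.30 − 1/5.54)/(4πk) = 0.008174/(4π·0.0238) = 0.02733 K/W
ΣR = 1.264×10^-6 + 0.03507 + 0.02733 = 0.06240 K/W
Q = ΔT/ΣR = (-156 °C − 23 °C)/0.06240 = -2870 W
(Negative Q ⇒ heat flows inward; heat gain = 2870 W.)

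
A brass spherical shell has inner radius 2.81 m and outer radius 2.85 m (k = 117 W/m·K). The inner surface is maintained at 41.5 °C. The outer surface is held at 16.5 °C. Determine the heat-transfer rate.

Q = 4πk·ΔT/(1/r₁ − 1/r₂) = 4π × 117 × 25 / (1/2.81 − 1/2.85) = 7.36×10^6 W

Q = 7360 kW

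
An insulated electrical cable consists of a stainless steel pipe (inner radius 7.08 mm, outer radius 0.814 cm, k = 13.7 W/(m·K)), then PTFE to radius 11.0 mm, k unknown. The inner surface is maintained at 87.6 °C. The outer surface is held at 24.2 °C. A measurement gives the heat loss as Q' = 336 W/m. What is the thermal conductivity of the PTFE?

ΣR = ΔT/Q' = |87.6 − 24.2|/336 = 0.1887 m·K/W
Known resistances:
  R'_stainless steel = ln(0.00814/0.00708)/(2πk) = 0.1395/(2π·13.7) = 0.001621 m·K/W
R_PTFE = ΣR − ΣR_known = 0.1887 − 0.001621 = 0.1871 m·K/W
ln(r₂/r₁)/(2πk) = 0.1871 ⇒ k = 0.3011/(2π·0.1871) = 0.256 W/m·K

k = 0.256 W/m·K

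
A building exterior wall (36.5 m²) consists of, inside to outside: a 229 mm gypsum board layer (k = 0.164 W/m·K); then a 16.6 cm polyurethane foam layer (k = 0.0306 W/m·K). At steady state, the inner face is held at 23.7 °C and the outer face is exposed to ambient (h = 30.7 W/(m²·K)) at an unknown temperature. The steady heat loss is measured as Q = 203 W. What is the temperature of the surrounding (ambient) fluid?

Sum the resistances:
  R_gypsum board = L/(kA) = 0.229/(0.164·36.5) = 0.03826 K/W
  R_polyurethane foam = L/(kA) = 0.166/(0.0306·36.5) = 0.1486 K/W
  R_conv,out = 1/(hA) = 1/(30.7·36.5) = 8.924×10^-4 K/W
ΣR = 0.1878 K/W
ΔT = Q·ΣR = 203 × 0.1878 = 38.12 K
Heat flows outward, so T_out = T_in − ΔT = 23.7 − 38.12 = -14.4 °C

T_out = -14.4 °C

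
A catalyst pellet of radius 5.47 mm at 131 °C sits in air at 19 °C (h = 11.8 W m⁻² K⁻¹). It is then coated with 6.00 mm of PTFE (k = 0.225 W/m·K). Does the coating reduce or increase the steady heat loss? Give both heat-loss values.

Critical radius for a sphere: r_cr = 2k/h = 0.0381 m = 3.81 cm.
Outer radius after coating: r₂ = 0.00547 + 0.00600 = 0.01147 m.
Since r₁ < r_cr and r₂ ≤ r_cr, the coating moves toward the maximum at r_cr — heat loss rises.
Bare: R = 1/(4πr₁²h) = 225.4 K/W; Q = 112/225.4 = 0.497 W.
Coated: R = R_cond + R_conv = 85.08 K/W; Q = 112/85.08 = 1.32 W.

increases: 0.497 → 1.32 W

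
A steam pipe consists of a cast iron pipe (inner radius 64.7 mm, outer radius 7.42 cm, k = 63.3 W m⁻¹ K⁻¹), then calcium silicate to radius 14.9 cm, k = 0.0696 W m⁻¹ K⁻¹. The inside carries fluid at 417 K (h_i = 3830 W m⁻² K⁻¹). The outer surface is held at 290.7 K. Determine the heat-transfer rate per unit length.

Treat each layer as a resistance in series:
  R'_conv,in = 1/(2πr h) = 1/(2π·0.0647·3830) = 6.423×10^-4 m·K/W
  R'_cast iron = ln(0.0742/0.0647)/(2πk) = 0.1370/(2π·63.3) = 3.445×10^-4 m·K/W
  R'_calcium silicate = ln(0.149/0.0742)/(2πk) = 0.6972/(2π·0.0696) = 1.594 m·K/W
ΣR = 6.423×10^-4 + 3.445×10^-4 + 1.594 = 1.595 m·K/W
Q' = ΔT/ΣR = (417 K − 290.7 K)/1.595 = 79.2 W/m

Q' = 79.2 W/m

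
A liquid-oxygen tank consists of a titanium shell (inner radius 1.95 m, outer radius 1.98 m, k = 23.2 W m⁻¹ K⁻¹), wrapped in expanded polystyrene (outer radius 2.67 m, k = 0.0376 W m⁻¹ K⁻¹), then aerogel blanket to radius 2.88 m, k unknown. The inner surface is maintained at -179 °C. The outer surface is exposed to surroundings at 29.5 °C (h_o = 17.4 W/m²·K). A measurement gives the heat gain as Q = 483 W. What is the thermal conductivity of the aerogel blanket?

ΣR = ΔT/Q = |-179 − 29.5|/483 = 0.4317 K/W
Known resistances:
  R_titanium = (1/1.95 − 1/1.98)/(4πk) = 0.007770/(4π·23.2) = 2.665×10^-5 K/W
  R_expanded polystyrene = (1/1.98 − 1/2.67)/(4πk) = 0.1305/(4π·0.0376) = 0.2762 K/W
  R_conv,out = 1/(4πr²h) = 1/(4π·2.88²·17.4) = 5.514×10^-4 K/W
R_aerogel blanket = ΣR − ΣR_known = 0.4317 − 0.2768 = 0.1549 K/W
(1/r₁−1/r₂)/(4πk) = 0.1549 ⇒ k = 0.02731/(4π·0.1549) = 0.0140 W/m·K

k = 0.0140 W/m·K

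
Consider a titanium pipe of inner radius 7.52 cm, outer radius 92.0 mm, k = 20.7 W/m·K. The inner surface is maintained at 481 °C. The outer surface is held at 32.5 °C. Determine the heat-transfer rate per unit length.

Q' = 2.89×10^5 W/m

Q' = 2πk·ΔT/ln(r₂/r₁) = 2π × 20.7 × 448.5 / ln(0.0920/0.0752) = 2.89×10^5 W/m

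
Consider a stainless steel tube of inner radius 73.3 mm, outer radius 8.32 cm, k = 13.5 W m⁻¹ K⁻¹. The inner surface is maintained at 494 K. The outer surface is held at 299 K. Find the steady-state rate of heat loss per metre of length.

Q' = 2πk·ΔT/ln(r₂/r₁) = 2π × 13.5 × 195 / ln(0.0832/0.0733) = 1.31×10^5 W/m

Q' = 131 kW/m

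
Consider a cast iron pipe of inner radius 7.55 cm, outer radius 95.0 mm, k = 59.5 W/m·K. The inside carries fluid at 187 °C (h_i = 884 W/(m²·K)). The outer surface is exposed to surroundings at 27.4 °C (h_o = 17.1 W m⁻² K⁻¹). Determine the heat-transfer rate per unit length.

Series thermal resistances, inner to outer:
  R'_conv,in = 1/(2πr h) = 1/(2π·0.0755·884) = 0.002385 m·K/W
  R'_cast iron = ln(0.0950/0.0755)/(2πk) = 0.2297/(2π·59.5) = 6.145×10^-4 m·K/W
  R'_conv,out = 1/(2πr h) = 1/(2π·0.0950·17.1) = 0.09797 m·K/W
ΣR = 0.002385 + 6.145×10^-4 + 0.09797 = 0.1010 m·K/W
Q' = ΔT/ΣR = (187 °C − 27.4 °C)/0.1010 = 1580 W/m

Q' = 1580 W/m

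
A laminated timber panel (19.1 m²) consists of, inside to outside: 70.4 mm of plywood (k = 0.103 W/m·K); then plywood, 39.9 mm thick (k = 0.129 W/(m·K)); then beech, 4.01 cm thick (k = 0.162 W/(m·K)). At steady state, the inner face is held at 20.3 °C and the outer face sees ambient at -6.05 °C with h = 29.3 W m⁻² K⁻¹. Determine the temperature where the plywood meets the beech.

T = -0.23 °C

Treat each layer as a resistance in series:
  R_plywood = L/(kA) = 0.0704/(0.103·19.1) = 0.03579 K/W
  R_plywood = L/(kA) = 0.0399/(0.129·19.1) = 0.01619 K/W
  R_beech = L/(kA) = 0.0401/(0.162·19.1) = 0.01296 K/W
  R_conv,out = 1/(hA) = 1/(29.3·19.1) = 0.001787 K/W
ΣR = 0.03579 + 0.01619 + 0.01296 + 0.001787 = 0.06673 K/W
Q = ΔT/ΣR = (20.3 °C − -6.05 °C)/0.06673 = 394.9 W
From the inner boundary to the plywood/beech interface, ΣR_partial = 0.05198 K/W.
T_interface = T_in − Q·ΣR_partial = 20.3 °C − (394.9)(0.05198) = -0.23 °C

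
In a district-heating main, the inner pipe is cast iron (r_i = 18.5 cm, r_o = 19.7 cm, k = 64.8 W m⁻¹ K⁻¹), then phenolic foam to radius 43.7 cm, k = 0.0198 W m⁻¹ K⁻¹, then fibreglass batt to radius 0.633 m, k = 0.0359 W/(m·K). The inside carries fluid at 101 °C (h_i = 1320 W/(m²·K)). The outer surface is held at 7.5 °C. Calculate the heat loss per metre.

Q' = 11.6 W/m

Series thermal resistances, inner to outer:
  R'_conv,in = 1/(2πr h) = 1/(2π·0.185·1320) = 6.517×10^-4 m·K/W
  R'_cast iron = ln(0.197/0.185)/(2πk) = 0.06285/(2π·64.8) = 1.544×10^-4 m·K/W
  R'_phenolic foam = ln(0.437/0.197)/(2πk) = 0.7967/(2π·0.0198) = 6.404 m·K/W
  R'_fibreglass batt = ln(0.633/0.437)/(2πk) = 0.3705/(2π·0.0359) = 1.643 m·K/W
ΣR = 6.517×10^-4 + 1.544×10^-4 + 6.404 + 1.643 = 8.048 m·K/W
Q' = ΔT/ΣR = (101 °C − 7.5 °C)/8.048 = 11.6 W/m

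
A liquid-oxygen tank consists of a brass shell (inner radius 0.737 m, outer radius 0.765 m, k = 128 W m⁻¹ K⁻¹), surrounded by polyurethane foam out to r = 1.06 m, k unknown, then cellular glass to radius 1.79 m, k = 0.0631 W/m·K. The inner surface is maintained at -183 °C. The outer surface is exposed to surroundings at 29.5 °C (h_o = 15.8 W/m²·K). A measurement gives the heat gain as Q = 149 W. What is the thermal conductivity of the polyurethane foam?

k = 0.0308 W/m·K

ΣR = ΔT/Q = |-183 − 29.5|/149 = 1.426 K/W
Known resistances:
  R_brass = (1/0.737 − 1/0.765)/(4πk) = 0.04966/(4π·128) = 3.088×10^-5 K/W
  R_cellular glass = (1/1.06 − 1/1.79)/(4πk) = 0.3847/(4π·0.0631) = 0.4852 K/W
  R_conv,out = 1/(4πr²h) = 1/(4π·1.79²·15.8) = 0.001572 K/W
R_polyurethane foam = ΣR − ΣR_known = 1.426 − 0.4868 = 0.9392 K/W
(1/r₁−1/r₂)/(4πk) = 0.9392 ⇒ k = 0.3638/(4π·0.9392) = 0.0308 W/m·K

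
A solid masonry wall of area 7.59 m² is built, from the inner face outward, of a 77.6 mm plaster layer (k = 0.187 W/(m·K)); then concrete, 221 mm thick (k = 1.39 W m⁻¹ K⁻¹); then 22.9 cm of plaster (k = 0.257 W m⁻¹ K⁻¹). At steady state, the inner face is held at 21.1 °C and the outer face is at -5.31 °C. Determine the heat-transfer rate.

Q = 137 W

Resistance network (inner→outer):
  R_plaster = L/(kA) = 0.0776/(0.187·7.59) = 0.05467 K/W
  R_concrete = L/(kA) = 0.221/(1.39·7.59) = 0.02095 K/W
  R_plaster = L/(kA) = 0.229/(0.257·7.59) = 0.1174 K/W
ΣR = 0.05467 + 0.02095 + 0.1174 = 0.1930 K/W
Q = ΔT/ΣR = (21.1 °C − -5.31 °C)/0.1930 = 137 W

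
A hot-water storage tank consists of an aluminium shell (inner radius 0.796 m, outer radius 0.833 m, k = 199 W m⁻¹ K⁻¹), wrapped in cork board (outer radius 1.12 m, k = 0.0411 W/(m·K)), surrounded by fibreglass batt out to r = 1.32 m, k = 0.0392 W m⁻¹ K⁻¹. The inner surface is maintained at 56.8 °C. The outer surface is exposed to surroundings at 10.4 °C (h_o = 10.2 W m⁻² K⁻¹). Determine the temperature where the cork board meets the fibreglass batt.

Treat each layer as a resistance in series:
  R_aluminium = (1/0.796 − 1/0.833)/(4πk) = 0.05580/(4π·199) = 2.231×10^-5 K/W
  R_cork board = (1/0.833 − 1/1.12)/(4πk) = 0.3076/(4π·0.0411) = 0.5956 K/W
  R_fibreglass batt = (1/1.12 − 1/1.32)/(4πk) = 0.1353/(4π·0.0392) = 0.2746 K/W
  R_conv,out = 1/(4πr²h) = 1/(4π·1.32²·10.2) = 0.004478 K/W
ΣR = 2.231×10^-5 + 0.5956 + 0.2746 + 0.004478 = 0.8747 K/W
Q = ΔT/ΣR = (56.8 °C − 10.4 °C)/0.8747 = 53.05 W
From the inner boundary to the cork board/fibreglass batt interface, ΣR_partial = 0.5956 K/W.
T_interface = T_in − Q·ΣR_partial = 56.8 °C − (53.05)(0.5956) = 25.2 °C

T = 25.2 °C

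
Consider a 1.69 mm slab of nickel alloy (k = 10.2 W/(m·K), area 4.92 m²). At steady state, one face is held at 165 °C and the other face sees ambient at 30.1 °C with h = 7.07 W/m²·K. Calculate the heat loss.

Q = 4690 W

Treat each layer as a resistance in series:
  R_nickel alloy = L/(kA) = 0.00169/(10.2·4.92) = 3.368×10^-5 K/W
  R_conv,out = 1/(hA) = 1/(7.07·4.92) = 0.02875 K/W
ΣR = 3.368×10^-5 + 0.02875 = 0.02878 K/W
Q = ΔT/ΣR = (165 °C − 30.1 °C)/0.02878 = 4690 W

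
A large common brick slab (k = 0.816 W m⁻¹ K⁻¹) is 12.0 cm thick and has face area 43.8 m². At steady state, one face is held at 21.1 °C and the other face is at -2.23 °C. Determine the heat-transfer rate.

Q = kA·ΔT/L = 0.816 × 43.8 × |21.1 °C − -2.23 °C| / 0.120 = 6950 W

Q = 6950 W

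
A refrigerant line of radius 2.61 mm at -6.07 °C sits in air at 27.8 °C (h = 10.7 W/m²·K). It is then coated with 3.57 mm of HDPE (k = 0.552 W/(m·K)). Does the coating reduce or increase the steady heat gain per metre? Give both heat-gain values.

increases: 5.94 → 12.8 W/m

Critical radius for a cylinder: r_cr = k/h = 0.0516 m = 5.16 cm.
Outer radius after coating: r₂ = 0.00261 + 0.00357 = 0.00618 m.
Since r₁ < r_cr and r₂ ≤ r_cr, the coating moves toward the maximum at r_cr — heat gain rises.
Bare: R = 1/(2πr₁h) = 5.699 m·K/W; Q = 33.87/5.699 = 5.94 W/m.
Coated: R = R_cond + R_conv = 2.655 m·K/W; Q = 33.87/2.655 = 12.8 W/m.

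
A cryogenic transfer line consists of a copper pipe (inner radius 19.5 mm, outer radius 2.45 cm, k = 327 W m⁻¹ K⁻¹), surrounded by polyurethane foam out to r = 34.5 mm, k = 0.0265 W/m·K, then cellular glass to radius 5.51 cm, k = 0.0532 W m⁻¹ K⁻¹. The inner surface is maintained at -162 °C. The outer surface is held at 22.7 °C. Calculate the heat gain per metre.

Q' = 53.4 W/m

Treat each layer as a resistance in series:
  R'_copper = ln(0.0245/0.0195)/(2πk) = 0.2283/(2π·327) = 1.111×10^-4 m·K/W
  R'_polyurethane foam = ln(0.0345/0.0245)/(2πk) = 0.3423/(2π·0.0265) = 2.056 m·K/W
  R'_cellular glass = ln(0.0551/0.0345)/(2πk) = 0.4682/(2π·0.0532) = 1.401 m·K/W
ΣR = 1.111×10^-4 + 2.056 + 1.401 = 3.457 m·K/W
Q' = ΔT/ΣR = (-162 °C − 22.7 °C)/3.457 = -53.4 W/m
(Negative Q' ⇒ heat flows inward; heat gain = 53.4 W/m.)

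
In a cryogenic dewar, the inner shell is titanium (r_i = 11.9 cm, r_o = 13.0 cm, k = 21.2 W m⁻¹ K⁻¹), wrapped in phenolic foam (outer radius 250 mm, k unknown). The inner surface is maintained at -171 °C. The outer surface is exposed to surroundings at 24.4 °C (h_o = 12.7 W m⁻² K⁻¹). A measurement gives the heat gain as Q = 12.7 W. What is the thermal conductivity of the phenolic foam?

ΣR = ΔT/Q = |-171 − 24.4|/12.7 = 15.39 K/W
Known resistances:
  R_titanium = (1/0.119 − 1/0.130)/(4πk) = 0.7111/(4π·21.2) = 0.002669 K/W
  R_conv,out = 1/(4πr²h) = 1/(4π·0.250²·12.7) = 0.1003 K/W
R_phenolic foam = ΣR − ΣR_known = 15.39 − 0.1030 = 15.29 K/W
(1/r₁−1/r₂)/(4πk) = 15.29 ⇒ k = 3.692/(4π·15.29) = 0.0192 W/m·K

k = 0.0192 W/m·K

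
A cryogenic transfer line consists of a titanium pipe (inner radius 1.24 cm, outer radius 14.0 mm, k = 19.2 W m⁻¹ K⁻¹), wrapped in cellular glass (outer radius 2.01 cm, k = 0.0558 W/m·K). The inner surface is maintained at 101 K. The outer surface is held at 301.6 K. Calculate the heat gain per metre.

Q' = 194 W/m

Series thermal resistances, inner to outer:
  R'_titanium = ln(0.0140/0.0124)/(2πk) = 0.1214/(2π·19.2) = 0.001006 m·K/W
  R'_cellular glass = ln(0.0201/0.0140)/(2πk) = 0.3617/(2π·0.0558) = 1.032 m·K/W
ΣR = 0.001006 + 1.032 = 1.033 m·K/W
Q' = ΔT/ΣR = (101 K − 301.6 K)/1.033 = -194 W/m
(Negative Q' ⇒ heat flows inward; heat gain = 194 W/m.)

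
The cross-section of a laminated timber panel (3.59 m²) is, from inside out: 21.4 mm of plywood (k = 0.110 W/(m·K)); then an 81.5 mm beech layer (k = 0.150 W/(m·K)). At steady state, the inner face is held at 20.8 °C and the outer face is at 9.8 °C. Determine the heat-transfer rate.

Resistance network (inner→outer):
  R_plywood = L/(kA) = 0.0214/(0.110·3.59) = 0.05419 K/W
  R_beech = L/(kA) = 0.0815/(0.150·3.59) = 0.1513 K/W
ΣR = 0.05419 + 0.1513 = 0.2055 K/W
Q = ΔT/ΣR = (20.8 °C − 9.8 °C)/0.2055 = 53.5 W

Q = 53.5 W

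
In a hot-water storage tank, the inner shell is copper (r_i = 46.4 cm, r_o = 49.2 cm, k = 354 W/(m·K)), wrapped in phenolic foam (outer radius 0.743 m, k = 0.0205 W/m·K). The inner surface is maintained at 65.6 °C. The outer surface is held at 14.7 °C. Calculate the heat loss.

Q = 19.1 W

Series thermal resistances, inner to outer:
  R_copper = (1/0.464 − 1/0.492)/(4πk) = 0.1227/(4π·354) = 2.757×10^-5 K/W
  R_phenolic foam = (1/0.492 − 1/0.743)/(4πk) = 0.6866/(4π·0.0205) = 2.665 K/W
ΣR = 2.757×10^-5 + 2.665 = 2.665 K/W
Q = ΔT/ΣR = (65.6 °C − 14.7 °C)/2.665 = 19.1 W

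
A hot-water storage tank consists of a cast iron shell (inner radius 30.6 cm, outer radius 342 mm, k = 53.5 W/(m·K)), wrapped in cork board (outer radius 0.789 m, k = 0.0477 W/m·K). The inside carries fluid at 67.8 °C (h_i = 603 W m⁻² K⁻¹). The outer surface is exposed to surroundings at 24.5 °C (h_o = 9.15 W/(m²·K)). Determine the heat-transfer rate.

Q = 15.6 W

Treat each layer as a resistance in series:
  R_conv,in = 1/(4πr²h) = 1/(4π·0.306²·603) = 0.001409 K/W
  R_cast iron = (1/0.306 − 1/0.342)/(4πk) = 0.3440/(4π·53.5) = 5.117×10^-4 K/W
  R_cork board = (1/0.342 − 1/0.789)/(4πk) = 1.657/(4π·0.0477) = 2.764 K/W
  R_conv,out = 1/(4πr²h) = 1/(4π·0.789²·9.15) = 0.01397 K/W
ΣR = 0.001409 + 5.117×10^-4 + 2.764 + 0.01397 = 2.780 K/W
Q = ΔT/ΣR = (67.8 °C − 24.5 °C)/2.780 = 15.6 W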